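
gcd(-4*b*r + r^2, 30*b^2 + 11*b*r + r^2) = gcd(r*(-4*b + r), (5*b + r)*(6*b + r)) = 1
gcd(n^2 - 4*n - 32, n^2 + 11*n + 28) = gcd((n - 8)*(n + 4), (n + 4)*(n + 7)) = n + 4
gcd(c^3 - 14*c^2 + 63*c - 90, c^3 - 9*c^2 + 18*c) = c^2 - 9*c + 18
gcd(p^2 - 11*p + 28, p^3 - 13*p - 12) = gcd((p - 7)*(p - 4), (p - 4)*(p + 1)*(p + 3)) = p - 4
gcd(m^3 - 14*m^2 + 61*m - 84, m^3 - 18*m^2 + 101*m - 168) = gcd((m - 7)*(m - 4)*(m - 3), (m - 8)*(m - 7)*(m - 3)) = m^2 - 10*m + 21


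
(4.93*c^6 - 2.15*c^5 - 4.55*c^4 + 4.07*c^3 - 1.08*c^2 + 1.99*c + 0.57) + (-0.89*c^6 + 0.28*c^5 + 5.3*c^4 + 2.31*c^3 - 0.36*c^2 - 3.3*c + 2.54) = 4.04*c^6 - 1.87*c^5 + 0.75*c^4 + 6.38*c^3 - 1.44*c^2 - 1.31*c + 3.11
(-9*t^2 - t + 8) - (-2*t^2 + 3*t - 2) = -7*t^2 - 4*t + 10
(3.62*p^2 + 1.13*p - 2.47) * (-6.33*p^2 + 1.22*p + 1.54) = -22.9146*p^4 - 2.7365*p^3 + 22.5885*p^2 - 1.2732*p - 3.8038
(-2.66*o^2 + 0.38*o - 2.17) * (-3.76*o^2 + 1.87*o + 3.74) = 10.0016*o^4 - 6.403*o^3 - 1.0786*o^2 - 2.6367*o - 8.1158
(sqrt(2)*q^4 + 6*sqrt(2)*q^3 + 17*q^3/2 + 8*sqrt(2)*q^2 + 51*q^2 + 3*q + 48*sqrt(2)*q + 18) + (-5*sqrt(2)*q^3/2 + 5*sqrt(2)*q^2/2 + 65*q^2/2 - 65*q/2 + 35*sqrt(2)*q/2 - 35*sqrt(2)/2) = sqrt(2)*q^4 + 7*sqrt(2)*q^3/2 + 17*q^3/2 + 21*sqrt(2)*q^2/2 + 167*q^2/2 - 59*q/2 + 131*sqrt(2)*q/2 - 35*sqrt(2)/2 + 18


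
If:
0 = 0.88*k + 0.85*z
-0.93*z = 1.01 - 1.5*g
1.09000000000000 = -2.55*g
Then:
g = -0.43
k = 1.71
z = -1.78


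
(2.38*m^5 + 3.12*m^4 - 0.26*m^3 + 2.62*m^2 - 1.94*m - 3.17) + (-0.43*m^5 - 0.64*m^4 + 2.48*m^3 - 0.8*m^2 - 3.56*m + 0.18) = 1.95*m^5 + 2.48*m^4 + 2.22*m^3 + 1.82*m^2 - 5.5*m - 2.99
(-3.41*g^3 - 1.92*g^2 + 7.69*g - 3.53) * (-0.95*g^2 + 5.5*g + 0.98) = 3.2395*g^5 - 16.931*g^4 - 21.2073*g^3 + 43.7669*g^2 - 11.8788*g - 3.4594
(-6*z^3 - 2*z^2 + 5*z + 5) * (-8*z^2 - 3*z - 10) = 48*z^5 + 34*z^4 + 26*z^3 - 35*z^2 - 65*z - 50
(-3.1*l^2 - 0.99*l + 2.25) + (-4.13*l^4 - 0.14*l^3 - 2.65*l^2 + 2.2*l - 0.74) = -4.13*l^4 - 0.14*l^3 - 5.75*l^2 + 1.21*l + 1.51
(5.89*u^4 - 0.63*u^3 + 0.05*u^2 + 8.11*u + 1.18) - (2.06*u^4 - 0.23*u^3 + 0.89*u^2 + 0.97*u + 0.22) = 3.83*u^4 - 0.4*u^3 - 0.84*u^2 + 7.14*u + 0.96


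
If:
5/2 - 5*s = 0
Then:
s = 1/2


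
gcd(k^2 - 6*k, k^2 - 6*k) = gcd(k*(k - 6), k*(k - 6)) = k^2 - 6*k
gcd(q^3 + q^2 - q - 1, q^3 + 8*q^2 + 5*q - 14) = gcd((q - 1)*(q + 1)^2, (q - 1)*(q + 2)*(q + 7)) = q - 1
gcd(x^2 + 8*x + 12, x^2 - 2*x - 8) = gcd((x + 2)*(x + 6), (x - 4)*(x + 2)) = x + 2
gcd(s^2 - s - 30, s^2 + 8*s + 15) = s + 5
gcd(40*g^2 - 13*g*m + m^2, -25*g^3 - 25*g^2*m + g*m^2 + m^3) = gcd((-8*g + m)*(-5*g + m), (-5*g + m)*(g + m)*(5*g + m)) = 5*g - m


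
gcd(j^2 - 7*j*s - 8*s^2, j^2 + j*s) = j + s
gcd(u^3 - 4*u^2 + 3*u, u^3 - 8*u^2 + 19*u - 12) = u^2 - 4*u + 3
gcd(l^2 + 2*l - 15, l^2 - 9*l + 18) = l - 3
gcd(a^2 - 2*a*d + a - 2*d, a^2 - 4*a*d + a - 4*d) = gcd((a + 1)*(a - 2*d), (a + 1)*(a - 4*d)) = a + 1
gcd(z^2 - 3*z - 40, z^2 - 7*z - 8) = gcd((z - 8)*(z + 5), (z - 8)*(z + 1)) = z - 8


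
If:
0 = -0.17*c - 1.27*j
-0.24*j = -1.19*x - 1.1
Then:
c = -37.0416666666667*x - 34.2401960784314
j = 4.95833333333333*x + 4.58333333333333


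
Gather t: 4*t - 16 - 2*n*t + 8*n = 8*n + t*(4 - 2*n) - 16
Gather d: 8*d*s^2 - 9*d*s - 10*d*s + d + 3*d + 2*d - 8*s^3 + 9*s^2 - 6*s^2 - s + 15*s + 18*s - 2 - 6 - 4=d*(8*s^2 - 19*s + 6) - 8*s^3 + 3*s^2 + 32*s - 12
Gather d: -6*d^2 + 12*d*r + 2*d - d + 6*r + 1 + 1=-6*d^2 + d*(12*r + 1) + 6*r + 2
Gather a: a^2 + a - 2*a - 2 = a^2 - a - 2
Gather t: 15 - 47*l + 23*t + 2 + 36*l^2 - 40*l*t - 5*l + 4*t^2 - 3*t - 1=36*l^2 - 52*l + 4*t^2 + t*(20 - 40*l) + 16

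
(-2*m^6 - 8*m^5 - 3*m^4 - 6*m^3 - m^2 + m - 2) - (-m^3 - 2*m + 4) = -2*m^6 - 8*m^5 - 3*m^4 - 5*m^3 - m^2 + 3*m - 6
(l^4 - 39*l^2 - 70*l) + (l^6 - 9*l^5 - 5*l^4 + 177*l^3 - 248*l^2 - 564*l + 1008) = l^6 - 9*l^5 - 4*l^4 + 177*l^3 - 287*l^2 - 634*l + 1008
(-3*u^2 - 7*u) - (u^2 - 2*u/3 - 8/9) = -4*u^2 - 19*u/3 + 8/9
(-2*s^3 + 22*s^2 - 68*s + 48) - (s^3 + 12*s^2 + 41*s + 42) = -3*s^3 + 10*s^2 - 109*s + 6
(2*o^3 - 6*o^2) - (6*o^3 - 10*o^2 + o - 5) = -4*o^3 + 4*o^2 - o + 5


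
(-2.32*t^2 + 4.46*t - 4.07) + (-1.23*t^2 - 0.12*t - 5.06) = -3.55*t^2 + 4.34*t - 9.13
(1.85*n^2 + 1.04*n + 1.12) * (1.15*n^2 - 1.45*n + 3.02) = 2.1275*n^4 - 1.4865*n^3 + 5.367*n^2 + 1.5168*n + 3.3824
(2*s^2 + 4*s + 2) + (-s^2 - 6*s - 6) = s^2 - 2*s - 4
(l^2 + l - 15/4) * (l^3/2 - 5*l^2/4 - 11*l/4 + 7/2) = l^5/2 - 3*l^4/4 - 47*l^3/8 + 87*l^2/16 + 221*l/16 - 105/8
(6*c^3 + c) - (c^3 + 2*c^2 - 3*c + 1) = 5*c^3 - 2*c^2 + 4*c - 1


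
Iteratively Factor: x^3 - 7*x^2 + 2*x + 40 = (x - 5)*(x^2 - 2*x - 8) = (x - 5)*(x + 2)*(x - 4)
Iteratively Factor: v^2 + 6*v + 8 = (v + 2)*(v + 4)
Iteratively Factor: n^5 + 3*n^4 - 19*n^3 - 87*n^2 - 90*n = (n + 3)*(n^4 - 19*n^2 - 30*n) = (n + 3)^2*(n^3 - 3*n^2 - 10*n) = (n + 2)*(n + 3)^2*(n^2 - 5*n) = (n - 5)*(n + 2)*(n + 3)^2*(n)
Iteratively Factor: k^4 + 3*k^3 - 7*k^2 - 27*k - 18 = (k + 3)*(k^3 - 7*k - 6) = (k - 3)*(k + 3)*(k^2 + 3*k + 2) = (k - 3)*(k + 1)*(k + 3)*(k + 2)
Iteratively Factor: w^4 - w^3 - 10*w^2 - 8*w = (w)*(w^3 - w^2 - 10*w - 8) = w*(w + 1)*(w^2 - 2*w - 8) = w*(w - 4)*(w + 1)*(w + 2)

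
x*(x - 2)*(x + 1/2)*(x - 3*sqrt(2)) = x^4 - 3*sqrt(2)*x^3 - 3*x^3/2 - x^2 + 9*sqrt(2)*x^2/2 + 3*sqrt(2)*x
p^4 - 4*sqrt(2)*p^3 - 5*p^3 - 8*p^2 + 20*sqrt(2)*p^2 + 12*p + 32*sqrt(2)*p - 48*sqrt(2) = (p - 6)*(p - 1)*(p + 2)*(p - 4*sqrt(2))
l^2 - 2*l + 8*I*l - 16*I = (l - 2)*(l + 8*I)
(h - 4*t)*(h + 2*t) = h^2 - 2*h*t - 8*t^2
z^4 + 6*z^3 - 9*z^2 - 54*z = z*(z - 3)*(z + 3)*(z + 6)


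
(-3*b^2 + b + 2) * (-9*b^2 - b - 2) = 27*b^4 - 6*b^3 - 13*b^2 - 4*b - 4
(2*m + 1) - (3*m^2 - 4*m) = -3*m^2 + 6*m + 1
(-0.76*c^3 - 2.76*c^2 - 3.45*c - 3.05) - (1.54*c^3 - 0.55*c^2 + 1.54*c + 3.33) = -2.3*c^3 - 2.21*c^2 - 4.99*c - 6.38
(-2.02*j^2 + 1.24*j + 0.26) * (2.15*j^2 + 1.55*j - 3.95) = -4.343*j^4 - 0.465*j^3 + 10.46*j^2 - 4.495*j - 1.027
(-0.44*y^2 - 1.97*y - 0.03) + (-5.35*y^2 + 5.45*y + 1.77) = -5.79*y^2 + 3.48*y + 1.74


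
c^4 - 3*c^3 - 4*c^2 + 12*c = c*(c - 3)*(c - 2)*(c + 2)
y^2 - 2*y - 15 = (y - 5)*(y + 3)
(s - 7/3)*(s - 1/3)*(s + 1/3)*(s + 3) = s^4 + 2*s^3/3 - 64*s^2/9 - 2*s/27 + 7/9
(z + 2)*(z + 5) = z^2 + 7*z + 10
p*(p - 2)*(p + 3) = p^3 + p^2 - 6*p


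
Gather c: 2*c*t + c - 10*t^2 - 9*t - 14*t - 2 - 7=c*(2*t + 1) - 10*t^2 - 23*t - 9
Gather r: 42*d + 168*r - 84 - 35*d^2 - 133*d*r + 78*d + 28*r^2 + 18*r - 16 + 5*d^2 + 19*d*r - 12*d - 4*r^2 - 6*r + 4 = -30*d^2 + 108*d + 24*r^2 + r*(180 - 114*d) - 96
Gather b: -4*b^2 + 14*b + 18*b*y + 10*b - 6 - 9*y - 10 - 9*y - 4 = -4*b^2 + b*(18*y + 24) - 18*y - 20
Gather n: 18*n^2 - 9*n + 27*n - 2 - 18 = 18*n^2 + 18*n - 20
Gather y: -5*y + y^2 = y^2 - 5*y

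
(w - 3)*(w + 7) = w^2 + 4*w - 21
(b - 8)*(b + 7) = b^2 - b - 56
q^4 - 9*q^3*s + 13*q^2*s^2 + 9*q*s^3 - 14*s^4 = (q - 7*s)*(q - 2*s)*(q - s)*(q + s)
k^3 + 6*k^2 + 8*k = k*(k + 2)*(k + 4)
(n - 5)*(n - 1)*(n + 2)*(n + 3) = n^4 - n^3 - 19*n^2 - 11*n + 30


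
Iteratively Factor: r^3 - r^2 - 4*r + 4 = (r - 2)*(r^2 + r - 2) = (r - 2)*(r + 2)*(r - 1)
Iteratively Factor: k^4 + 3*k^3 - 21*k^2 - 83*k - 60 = (k - 5)*(k^3 + 8*k^2 + 19*k + 12) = (k - 5)*(k + 4)*(k^2 + 4*k + 3) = (k - 5)*(k + 3)*(k + 4)*(k + 1)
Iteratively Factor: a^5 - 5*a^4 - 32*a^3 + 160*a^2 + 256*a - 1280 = (a - 4)*(a^4 - a^3 - 36*a^2 + 16*a + 320) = (a - 4)*(a + 4)*(a^3 - 5*a^2 - 16*a + 80) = (a - 5)*(a - 4)*(a + 4)*(a^2 - 16) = (a - 5)*(a - 4)^2*(a + 4)*(a + 4)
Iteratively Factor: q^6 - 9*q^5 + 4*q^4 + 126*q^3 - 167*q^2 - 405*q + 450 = (q - 5)*(q^5 - 4*q^4 - 16*q^3 + 46*q^2 + 63*q - 90) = (q - 5)*(q - 3)*(q^4 - q^3 - 19*q^2 - 11*q + 30) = (q - 5)*(q - 3)*(q + 2)*(q^3 - 3*q^2 - 13*q + 15) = (q - 5)*(q - 3)*(q - 1)*(q + 2)*(q^2 - 2*q - 15) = (q - 5)^2*(q - 3)*(q - 1)*(q + 2)*(q + 3)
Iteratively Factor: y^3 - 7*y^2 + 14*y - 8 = (y - 4)*(y^2 - 3*y + 2) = (y - 4)*(y - 1)*(y - 2)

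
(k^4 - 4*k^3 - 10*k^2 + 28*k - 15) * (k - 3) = k^5 - 7*k^4 + 2*k^3 + 58*k^2 - 99*k + 45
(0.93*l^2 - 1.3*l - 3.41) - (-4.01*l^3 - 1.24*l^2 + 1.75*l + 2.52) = 4.01*l^3 + 2.17*l^2 - 3.05*l - 5.93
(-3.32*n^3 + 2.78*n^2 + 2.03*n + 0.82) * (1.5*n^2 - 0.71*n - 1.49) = -4.98*n^5 + 6.5272*n^4 + 6.018*n^3 - 4.3535*n^2 - 3.6069*n - 1.2218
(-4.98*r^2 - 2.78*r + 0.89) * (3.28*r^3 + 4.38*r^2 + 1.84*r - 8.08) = -16.3344*r^5 - 30.9308*r^4 - 18.4204*r^3 + 39.0214*r^2 + 24.1*r - 7.1912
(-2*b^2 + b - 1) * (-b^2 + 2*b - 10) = 2*b^4 - 5*b^3 + 23*b^2 - 12*b + 10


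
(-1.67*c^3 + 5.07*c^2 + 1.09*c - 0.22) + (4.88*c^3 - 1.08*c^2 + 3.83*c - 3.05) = 3.21*c^3 + 3.99*c^2 + 4.92*c - 3.27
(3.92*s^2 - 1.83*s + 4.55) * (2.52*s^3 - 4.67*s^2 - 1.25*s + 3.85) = 9.8784*s^5 - 22.918*s^4 + 15.1121*s^3 - 3.869*s^2 - 12.733*s + 17.5175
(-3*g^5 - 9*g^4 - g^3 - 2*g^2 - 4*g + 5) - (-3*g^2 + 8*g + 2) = -3*g^5 - 9*g^4 - g^3 + g^2 - 12*g + 3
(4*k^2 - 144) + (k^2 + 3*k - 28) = 5*k^2 + 3*k - 172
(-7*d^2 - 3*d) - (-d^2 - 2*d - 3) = -6*d^2 - d + 3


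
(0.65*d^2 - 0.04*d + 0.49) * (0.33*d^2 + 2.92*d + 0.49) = 0.2145*d^4 + 1.8848*d^3 + 0.3634*d^2 + 1.4112*d + 0.2401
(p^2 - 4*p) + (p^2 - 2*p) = 2*p^2 - 6*p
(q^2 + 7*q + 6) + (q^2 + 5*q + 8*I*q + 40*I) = 2*q^2 + 12*q + 8*I*q + 6 + 40*I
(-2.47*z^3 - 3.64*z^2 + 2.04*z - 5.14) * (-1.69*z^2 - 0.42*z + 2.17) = 4.1743*z^5 + 7.189*z^4 - 7.2787*z^3 - 0.0690000000000011*z^2 + 6.5856*z - 11.1538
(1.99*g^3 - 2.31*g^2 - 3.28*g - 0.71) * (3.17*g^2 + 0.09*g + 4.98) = 6.3083*g^5 - 7.1436*g^4 - 0.695299999999997*g^3 - 14.0497*g^2 - 16.3983*g - 3.5358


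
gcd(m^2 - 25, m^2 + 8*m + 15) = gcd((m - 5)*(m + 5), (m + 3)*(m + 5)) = m + 5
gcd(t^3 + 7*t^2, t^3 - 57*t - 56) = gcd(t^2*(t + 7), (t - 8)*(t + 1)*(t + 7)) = t + 7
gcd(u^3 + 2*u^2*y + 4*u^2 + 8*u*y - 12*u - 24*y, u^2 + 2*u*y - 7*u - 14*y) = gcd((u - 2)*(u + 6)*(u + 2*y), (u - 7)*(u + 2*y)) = u + 2*y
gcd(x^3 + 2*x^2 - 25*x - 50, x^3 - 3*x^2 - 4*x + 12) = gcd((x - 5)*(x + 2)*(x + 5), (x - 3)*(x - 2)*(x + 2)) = x + 2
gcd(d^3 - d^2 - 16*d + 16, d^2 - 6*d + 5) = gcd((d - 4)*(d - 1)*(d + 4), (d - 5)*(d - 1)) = d - 1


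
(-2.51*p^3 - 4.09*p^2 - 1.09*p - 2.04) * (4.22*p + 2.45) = -10.5922*p^4 - 23.4093*p^3 - 14.6203*p^2 - 11.2793*p - 4.998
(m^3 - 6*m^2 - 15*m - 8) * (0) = 0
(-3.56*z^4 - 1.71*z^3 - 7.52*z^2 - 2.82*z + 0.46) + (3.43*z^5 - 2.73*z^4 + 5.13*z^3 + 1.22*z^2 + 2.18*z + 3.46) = 3.43*z^5 - 6.29*z^4 + 3.42*z^3 - 6.3*z^2 - 0.64*z + 3.92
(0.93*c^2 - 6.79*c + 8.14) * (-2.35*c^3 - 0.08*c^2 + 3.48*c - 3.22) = -2.1855*c^5 + 15.8821*c^4 - 15.3494*c^3 - 27.275*c^2 + 50.191*c - 26.2108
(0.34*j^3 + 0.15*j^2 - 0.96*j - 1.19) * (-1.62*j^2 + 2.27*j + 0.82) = -0.5508*j^5 + 0.5288*j^4 + 2.1745*j^3 - 0.1284*j^2 - 3.4885*j - 0.9758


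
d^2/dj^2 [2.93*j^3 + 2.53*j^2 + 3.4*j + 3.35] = 17.58*j + 5.06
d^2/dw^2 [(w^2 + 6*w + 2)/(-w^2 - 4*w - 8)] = 4*(-w^3 + 9*w^2 + 60*w + 56)/(w^6 + 12*w^5 + 72*w^4 + 256*w^3 + 576*w^2 + 768*w + 512)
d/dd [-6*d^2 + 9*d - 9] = 9 - 12*d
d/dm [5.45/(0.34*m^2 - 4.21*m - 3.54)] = (22.9445 - 3.706*m)/(-0.34*m^2 + 4.21*m + 3.54)^2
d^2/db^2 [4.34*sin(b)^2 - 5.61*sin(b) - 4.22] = 5.61*sin(b) + 8.68*cos(2*b)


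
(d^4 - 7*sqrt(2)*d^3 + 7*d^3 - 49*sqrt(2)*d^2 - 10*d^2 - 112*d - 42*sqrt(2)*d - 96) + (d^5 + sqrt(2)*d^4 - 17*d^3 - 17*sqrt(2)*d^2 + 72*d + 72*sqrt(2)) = d^5 + d^4 + sqrt(2)*d^4 - 10*d^3 - 7*sqrt(2)*d^3 - 66*sqrt(2)*d^2 - 10*d^2 - 42*sqrt(2)*d - 40*d - 96 + 72*sqrt(2)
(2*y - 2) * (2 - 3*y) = -6*y^2 + 10*y - 4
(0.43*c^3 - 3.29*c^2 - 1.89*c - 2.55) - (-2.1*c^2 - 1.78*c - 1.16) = 0.43*c^3 - 1.19*c^2 - 0.11*c - 1.39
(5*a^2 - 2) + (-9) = 5*a^2 - 11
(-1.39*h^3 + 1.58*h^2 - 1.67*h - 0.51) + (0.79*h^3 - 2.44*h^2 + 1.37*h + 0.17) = -0.6*h^3 - 0.86*h^2 - 0.3*h - 0.34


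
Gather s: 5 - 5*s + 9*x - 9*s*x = s*(-9*x - 5) + 9*x + 5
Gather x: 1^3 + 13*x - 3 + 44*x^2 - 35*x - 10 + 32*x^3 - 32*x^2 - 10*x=32*x^3 + 12*x^2 - 32*x - 12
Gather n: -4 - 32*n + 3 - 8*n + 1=-40*n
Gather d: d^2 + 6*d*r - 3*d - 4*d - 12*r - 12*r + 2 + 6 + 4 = d^2 + d*(6*r - 7) - 24*r + 12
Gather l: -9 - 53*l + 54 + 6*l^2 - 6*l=6*l^2 - 59*l + 45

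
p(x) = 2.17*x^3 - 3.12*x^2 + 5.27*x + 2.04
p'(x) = 6.51*x^2 - 6.24*x + 5.27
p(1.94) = 16.37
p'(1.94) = 17.67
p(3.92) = 105.47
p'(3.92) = 80.84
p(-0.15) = 1.17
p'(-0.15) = 6.35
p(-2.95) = -96.37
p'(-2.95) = 80.33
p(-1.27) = -14.13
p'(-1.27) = 23.69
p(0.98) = 6.25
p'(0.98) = 5.41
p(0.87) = 5.69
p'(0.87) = 4.77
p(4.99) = 220.27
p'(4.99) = 136.23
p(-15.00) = -8102.76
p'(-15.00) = 1563.62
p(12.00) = 3365.76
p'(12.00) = 867.83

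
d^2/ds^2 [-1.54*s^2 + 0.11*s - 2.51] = -3.08000000000000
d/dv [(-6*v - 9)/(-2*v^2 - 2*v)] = 3*(-2*v^2 - 6*v - 3)/(2*v^2*(v^2 + 2*v + 1))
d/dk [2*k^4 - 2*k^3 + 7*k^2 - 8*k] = 8*k^3 - 6*k^2 + 14*k - 8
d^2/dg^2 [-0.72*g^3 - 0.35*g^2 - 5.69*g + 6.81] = -4.32*g - 0.7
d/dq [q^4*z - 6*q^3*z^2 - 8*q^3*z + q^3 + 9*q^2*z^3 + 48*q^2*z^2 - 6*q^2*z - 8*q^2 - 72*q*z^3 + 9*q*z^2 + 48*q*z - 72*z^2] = 4*q^3*z - 18*q^2*z^2 - 24*q^2*z + 3*q^2 + 18*q*z^3 + 96*q*z^2 - 12*q*z - 16*q - 72*z^3 + 9*z^2 + 48*z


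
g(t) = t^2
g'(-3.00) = -6.00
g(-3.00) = 9.00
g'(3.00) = 6.00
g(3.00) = 9.00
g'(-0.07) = -0.14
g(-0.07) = 0.00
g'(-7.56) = -15.12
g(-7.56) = 57.15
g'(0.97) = 1.94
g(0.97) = 0.94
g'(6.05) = 12.10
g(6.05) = 36.60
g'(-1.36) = -2.72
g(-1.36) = 1.85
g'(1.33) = 2.66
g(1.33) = 1.77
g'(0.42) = 0.84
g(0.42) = 0.18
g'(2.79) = 5.58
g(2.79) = 7.78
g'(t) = 2*t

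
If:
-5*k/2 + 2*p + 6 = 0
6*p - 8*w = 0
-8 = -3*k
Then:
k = 8/3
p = 1/3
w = 1/4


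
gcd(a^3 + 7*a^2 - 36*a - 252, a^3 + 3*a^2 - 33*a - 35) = a + 7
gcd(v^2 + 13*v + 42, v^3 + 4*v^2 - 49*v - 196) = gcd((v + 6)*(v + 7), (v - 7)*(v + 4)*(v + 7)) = v + 7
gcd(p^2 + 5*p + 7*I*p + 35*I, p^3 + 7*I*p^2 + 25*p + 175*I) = p + 7*I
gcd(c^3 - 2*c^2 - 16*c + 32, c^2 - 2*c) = c - 2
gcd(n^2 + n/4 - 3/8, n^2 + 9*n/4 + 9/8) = n + 3/4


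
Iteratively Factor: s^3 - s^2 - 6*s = (s - 3)*(s^2 + 2*s) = (s - 3)*(s + 2)*(s)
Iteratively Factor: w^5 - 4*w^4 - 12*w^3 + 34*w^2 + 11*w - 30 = (w + 3)*(w^4 - 7*w^3 + 9*w^2 + 7*w - 10) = (w - 2)*(w + 3)*(w^3 - 5*w^2 - w + 5) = (w - 2)*(w - 1)*(w + 3)*(w^2 - 4*w - 5) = (w - 5)*(w - 2)*(w - 1)*(w + 3)*(w + 1)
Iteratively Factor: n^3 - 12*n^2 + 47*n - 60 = (n - 3)*(n^2 - 9*n + 20) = (n - 5)*(n - 3)*(n - 4)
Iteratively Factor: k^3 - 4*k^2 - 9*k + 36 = (k + 3)*(k^2 - 7*k + 12) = (k - 4)*(k + 3)*(k - 3)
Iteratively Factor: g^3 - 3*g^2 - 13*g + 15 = (g + 3)*(g^2 - 6*g + 5) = (g - 5)*(g + 3)*(g - 1)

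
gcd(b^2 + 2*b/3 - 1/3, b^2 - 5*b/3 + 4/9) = b - 1/3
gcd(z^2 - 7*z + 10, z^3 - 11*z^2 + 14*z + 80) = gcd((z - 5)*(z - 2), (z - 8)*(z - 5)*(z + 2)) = z - 5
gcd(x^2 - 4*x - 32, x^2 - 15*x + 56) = x - 8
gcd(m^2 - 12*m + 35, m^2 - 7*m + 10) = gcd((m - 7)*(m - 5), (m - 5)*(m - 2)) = m - 5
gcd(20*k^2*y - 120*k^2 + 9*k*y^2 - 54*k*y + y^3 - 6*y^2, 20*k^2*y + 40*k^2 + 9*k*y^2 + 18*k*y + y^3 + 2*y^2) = 20*k^2 + 9*k*y + y^2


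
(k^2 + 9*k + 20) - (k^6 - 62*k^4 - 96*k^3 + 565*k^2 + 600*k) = -k^6 + 62*k^4 + 96*k^3 - 564*k^2 - 591*k + 20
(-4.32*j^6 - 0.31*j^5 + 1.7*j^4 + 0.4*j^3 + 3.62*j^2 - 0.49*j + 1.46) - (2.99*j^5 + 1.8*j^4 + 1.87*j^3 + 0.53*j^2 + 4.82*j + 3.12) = -4.32*j^6 - 3.3*j^5 - 0.1*j^4 - 1.47*j^3 + 3.09*j^2 - 5.31*j - 1.66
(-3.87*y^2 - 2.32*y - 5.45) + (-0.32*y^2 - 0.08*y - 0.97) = -4.19*y^2 - 2.4*y - 6.42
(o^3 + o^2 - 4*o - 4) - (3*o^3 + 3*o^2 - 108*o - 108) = -2*o^3 - 2*o^2 + 104*o + 104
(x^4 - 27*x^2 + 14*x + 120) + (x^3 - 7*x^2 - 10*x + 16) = x^4 + x^3 - 34*x^2 + 4*x + 136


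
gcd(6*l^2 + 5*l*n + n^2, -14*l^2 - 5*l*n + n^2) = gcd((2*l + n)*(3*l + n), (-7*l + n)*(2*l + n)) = 2*l + n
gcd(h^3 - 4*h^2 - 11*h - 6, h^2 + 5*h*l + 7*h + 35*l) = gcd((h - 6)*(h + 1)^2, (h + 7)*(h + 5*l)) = 1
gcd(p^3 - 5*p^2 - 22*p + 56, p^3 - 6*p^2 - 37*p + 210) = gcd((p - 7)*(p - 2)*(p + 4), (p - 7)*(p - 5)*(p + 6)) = p - 7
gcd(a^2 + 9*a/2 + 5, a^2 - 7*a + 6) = 1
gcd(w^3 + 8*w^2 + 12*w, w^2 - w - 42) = w + 6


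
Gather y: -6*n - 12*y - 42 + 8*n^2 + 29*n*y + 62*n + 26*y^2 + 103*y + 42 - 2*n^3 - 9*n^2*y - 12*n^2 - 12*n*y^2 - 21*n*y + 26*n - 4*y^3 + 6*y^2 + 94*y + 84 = -2*n^3 - 4*n^2 + 82*n - 4*y^3 + y^2*(32 - 12*n) + y*(-9*n^2 + 8*n + 185) + 84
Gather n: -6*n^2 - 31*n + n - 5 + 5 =-6*n^2 - 30*n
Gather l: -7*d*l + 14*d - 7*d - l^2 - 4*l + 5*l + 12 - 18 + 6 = 7*d - l^2 + l*(1 - 7*d)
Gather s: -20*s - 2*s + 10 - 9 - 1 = -22*s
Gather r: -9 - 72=-81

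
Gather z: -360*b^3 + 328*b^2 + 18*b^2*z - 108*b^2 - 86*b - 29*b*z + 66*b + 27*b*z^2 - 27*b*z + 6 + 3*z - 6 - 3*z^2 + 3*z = -360*b^3 + 220*b^2 - 20*b + z^2*(27*b - 3) + z*(18*b^2 - 56*b + 6)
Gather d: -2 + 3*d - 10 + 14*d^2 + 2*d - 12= 14*d^2 + 5*d - 24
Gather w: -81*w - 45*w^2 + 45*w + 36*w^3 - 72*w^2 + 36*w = 36*w^3 - 117*w^2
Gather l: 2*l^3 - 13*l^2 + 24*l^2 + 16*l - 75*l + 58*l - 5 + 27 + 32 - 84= 2*l^3 + 11*l^2 - l - 30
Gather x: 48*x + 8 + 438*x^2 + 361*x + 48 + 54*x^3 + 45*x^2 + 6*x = 54*x^3 + 483*x^2 + 415*x + 56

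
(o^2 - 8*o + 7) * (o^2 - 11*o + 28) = o^4 - 19*o^3 + 123*o^2 - 301*o + 196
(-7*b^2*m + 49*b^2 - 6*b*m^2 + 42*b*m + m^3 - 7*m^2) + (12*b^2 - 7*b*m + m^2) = -7*b^2*m + 61*b^2 - 6*b*m^2 + 35*b*m + m^3 - 6*m^2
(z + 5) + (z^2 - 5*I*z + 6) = z^2 + z - 5*I*z + 11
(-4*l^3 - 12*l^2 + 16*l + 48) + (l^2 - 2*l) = -4*l^3 - 11*l^2 + 14*l + 48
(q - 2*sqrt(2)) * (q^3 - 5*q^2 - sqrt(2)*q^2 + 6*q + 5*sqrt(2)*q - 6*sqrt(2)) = q^4 - 5*q^3 - 3*sqrt(2)*q^3 + 10*q^2 + 15*sqrt(2)*q^2 - 18*sqrt(2)*q - 20*q + 24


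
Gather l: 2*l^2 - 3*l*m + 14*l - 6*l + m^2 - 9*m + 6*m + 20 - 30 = 2*l^2 + l*(8 - 3*m) + m^2 - 3*m - 10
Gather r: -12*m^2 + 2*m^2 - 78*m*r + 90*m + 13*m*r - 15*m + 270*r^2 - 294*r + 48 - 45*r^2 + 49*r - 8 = -10*m^2 + 75*m + 225*r^2 + r*(-65*m - 245) + 40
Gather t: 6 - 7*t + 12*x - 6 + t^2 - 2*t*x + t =t^2 + t*(-2*x - 6) + 12*x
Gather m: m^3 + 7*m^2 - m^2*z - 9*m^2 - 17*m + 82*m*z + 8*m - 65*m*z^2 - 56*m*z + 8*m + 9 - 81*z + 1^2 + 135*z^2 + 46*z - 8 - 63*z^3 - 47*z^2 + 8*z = m^3 + m^2*(-z - 2) + m*(-65*z^2 + 26*z - 1) - 63*z^3 + 88*z^2 - 27*z + 2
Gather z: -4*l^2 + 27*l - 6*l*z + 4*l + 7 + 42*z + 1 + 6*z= -4*l^2 + 31*l + z*(48 - 6*l) + 8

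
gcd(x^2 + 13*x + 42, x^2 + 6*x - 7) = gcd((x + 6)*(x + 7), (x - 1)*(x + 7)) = x + 7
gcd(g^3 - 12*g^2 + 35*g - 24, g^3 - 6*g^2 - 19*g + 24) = g^2 - 9*g + 8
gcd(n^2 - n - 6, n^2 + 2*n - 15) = n - 3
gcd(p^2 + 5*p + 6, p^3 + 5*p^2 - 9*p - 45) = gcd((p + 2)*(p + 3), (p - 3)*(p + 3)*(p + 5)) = p + 3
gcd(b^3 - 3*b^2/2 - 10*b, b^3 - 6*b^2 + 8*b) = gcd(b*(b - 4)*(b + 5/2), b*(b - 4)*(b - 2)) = b^2 - 4*b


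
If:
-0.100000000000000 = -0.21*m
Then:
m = 0.48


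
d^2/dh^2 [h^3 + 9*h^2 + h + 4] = 6*h + 18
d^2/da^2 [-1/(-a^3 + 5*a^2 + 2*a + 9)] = 2*((5 - 3*a)*(-a^3 + 5*a^2 + 2*a + 9) - (-3*a^2 + 10*a + 2)^2)/(-a^3 + 5*a^2 + 2*a + 9)^3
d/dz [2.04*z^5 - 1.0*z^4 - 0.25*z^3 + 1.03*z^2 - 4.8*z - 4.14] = 10.2*z^4 - 4.0*z^3 - 0.75*z^2 + 2.06*z - 4.8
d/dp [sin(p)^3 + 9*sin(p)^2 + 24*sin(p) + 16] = 3*(sin(p)^2 + 6*sin(p) + 8)*cos(p)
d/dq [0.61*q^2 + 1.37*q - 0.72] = 1.22*q + 1.37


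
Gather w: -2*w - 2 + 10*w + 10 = 8*w + 8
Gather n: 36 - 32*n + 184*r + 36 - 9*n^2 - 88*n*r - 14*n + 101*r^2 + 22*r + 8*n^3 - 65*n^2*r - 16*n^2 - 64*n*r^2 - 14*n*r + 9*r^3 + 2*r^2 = 8*n^3 + n^2*(-65*r - 25) + n*(-64*r^2 - 102*r - 46) + 9*r^3 + 103*r^2 + 206*r + 72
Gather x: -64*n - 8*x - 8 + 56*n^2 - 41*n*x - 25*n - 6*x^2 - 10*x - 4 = 56*n^2 - 89*n - 6*x^2 + x*(-41*n - 18) - 12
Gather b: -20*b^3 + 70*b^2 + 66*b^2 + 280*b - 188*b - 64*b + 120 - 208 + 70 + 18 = -20*b^3 + 136*b^2 + 28*b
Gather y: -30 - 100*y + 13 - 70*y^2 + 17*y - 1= -70*y^2 - 83*y - 18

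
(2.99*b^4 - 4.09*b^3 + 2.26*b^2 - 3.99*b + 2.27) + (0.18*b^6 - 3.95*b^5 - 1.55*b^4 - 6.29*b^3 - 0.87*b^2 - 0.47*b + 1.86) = 0.18*b^6 - 3.95*b^5 + 1.44*b^4 - 10.38*b^3 + 1.39*b^2 - 4.46*b + 4.13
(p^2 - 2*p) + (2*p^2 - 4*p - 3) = 3*p^2 - 6*p - 3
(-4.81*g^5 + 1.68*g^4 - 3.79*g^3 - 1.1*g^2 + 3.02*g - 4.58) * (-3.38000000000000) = 16.2578*g^5 - 5.6784*g^4 + 12.8102*g^3 + 3.718*g^2 - 10.2076*g + 15.4804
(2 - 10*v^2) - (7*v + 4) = -10*v^2 - 7*v - 2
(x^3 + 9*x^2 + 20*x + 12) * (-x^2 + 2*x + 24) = -x^5 - 7*x^4 + 22*x^3 + 244*x^2 + 504*x + 288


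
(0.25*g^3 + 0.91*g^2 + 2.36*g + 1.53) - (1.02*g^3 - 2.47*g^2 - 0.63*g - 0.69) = -0.77*g^3 + 3.38*g^2 + 2.99*g + 2.22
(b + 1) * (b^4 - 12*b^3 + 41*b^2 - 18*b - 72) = b^5 - 11*b^4 + 29*b^3 + 23*b^2 - 90*b - 72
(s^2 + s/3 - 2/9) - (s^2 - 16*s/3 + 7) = 17*s/3 - 65/9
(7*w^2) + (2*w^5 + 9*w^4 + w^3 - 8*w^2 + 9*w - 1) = 2*w^5 + 9*w^4 + w^3 - w^2 + 9*w - 1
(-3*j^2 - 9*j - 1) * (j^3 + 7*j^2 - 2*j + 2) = -3*j^5 - 30*j^4 - 58*j^3 + 5*j^2 - 16*j - 2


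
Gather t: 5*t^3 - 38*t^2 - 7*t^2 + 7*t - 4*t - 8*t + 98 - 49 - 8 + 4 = 5*t^3 - 45*t^2 - 5*t + 45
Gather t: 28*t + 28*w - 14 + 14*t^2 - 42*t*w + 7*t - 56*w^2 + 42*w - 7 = 14*t^2 + t*(35 - 42*w) - 56*w^2 + 70*w - 21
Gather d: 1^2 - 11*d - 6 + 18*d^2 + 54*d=18*d^2 + 43*d - 5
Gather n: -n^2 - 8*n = -n^2 - 8*n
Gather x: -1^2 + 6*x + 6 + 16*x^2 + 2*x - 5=16*x^2 + 8*x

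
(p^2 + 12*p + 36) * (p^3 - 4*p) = p^5 + 12*p^4 + 32*p^3 - 48*p^2 - 144*p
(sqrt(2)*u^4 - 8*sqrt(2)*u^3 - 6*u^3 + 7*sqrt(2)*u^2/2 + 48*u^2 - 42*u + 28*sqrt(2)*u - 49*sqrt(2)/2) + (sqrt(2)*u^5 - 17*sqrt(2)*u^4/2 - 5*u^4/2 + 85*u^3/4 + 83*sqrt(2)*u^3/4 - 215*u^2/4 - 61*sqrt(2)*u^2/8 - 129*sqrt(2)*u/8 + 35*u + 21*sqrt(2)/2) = sqrt(2)*u^5 - 15*sqrt(2)*u^4/2 - 5*u^4/2 + 61*u^3/4 + 51*sqrt(2)*u^3/4 - 33*sqrt(2)*u^2/8 - 23*u^2/4 - 7*u + 95*sqrt(2)*u/8 - 14*sqrt(2)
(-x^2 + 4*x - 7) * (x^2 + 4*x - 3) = -x^4 + 12*x^2 - 40*x + 21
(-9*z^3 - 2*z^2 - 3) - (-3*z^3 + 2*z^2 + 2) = -6*z^3 - 4*z^2 - 5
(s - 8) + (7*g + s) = 7*g + 2*s - 8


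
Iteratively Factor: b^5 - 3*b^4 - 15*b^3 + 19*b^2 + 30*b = (b - 5)*(b^4 + 2*b^3 - 5*b^2 - 6*b) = (b - 5)*(b - 2)*(b^3 + 4*b^2 + 3*b) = (b - 5)*(b - 2)*(b + 3)*(b^2 + b) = (b - 5)*(b - 2)*(b + 1)*(b + 3)*(b)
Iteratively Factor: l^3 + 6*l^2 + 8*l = (l)*(l^2 + 6*l + 8) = l*(l + 4)*(l + 2)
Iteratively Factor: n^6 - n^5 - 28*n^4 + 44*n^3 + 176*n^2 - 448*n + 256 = (n + 4)*(n^5 - 5*n^4 - 8*n^3 + 76*n^2 - 128*n + 64) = (n - 2)*(n + 4)*(n^4 - 3*n^3 - 14*n^2 + 48*n - 32) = (n - 2)*(n - 1)*(n + 4)*(n^3 - 2*n^2 - 16*n + 32) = (n - 2)^2*(n - 1)*(n + 4)*(n^2 - 16) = (n - 2)^2*(n - 1)*(n + 4)^2*(n - 4)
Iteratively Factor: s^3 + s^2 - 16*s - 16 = (s + 1)*(s^2 - 16) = (s + 1)*(s + 4)*(s - 4)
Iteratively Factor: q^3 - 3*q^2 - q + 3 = (q + 1)*(q^2 - 4*q + 3) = (q - 3)*(q + 1)*(q - 1)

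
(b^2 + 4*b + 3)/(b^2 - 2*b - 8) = (b^2 + 4*b + 3)/(b^2 - 2*b - 8)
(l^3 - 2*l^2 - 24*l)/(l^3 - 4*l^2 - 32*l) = (l - 6)/(l - 8)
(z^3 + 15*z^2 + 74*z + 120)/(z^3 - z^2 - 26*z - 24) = (z^2 + 11*z + 30)/(z^2 - 5*z - 6)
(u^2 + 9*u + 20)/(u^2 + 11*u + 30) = (u + 4)/(u + 6)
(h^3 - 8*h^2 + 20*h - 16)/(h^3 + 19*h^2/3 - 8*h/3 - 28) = 3*(h^2 - 6*h + 8)/(3*h^2 + 25*h + 42)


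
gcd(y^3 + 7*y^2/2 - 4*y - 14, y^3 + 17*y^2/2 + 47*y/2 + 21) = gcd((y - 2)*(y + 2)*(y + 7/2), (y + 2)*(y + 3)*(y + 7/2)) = y^2 + 11*y/2 + 7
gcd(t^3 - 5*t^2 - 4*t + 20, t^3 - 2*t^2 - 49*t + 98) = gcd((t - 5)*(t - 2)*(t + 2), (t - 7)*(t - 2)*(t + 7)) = t - 2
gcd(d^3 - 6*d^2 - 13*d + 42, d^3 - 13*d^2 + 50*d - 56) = d^2 - 9*d + 14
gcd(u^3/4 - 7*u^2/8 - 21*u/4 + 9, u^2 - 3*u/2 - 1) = 1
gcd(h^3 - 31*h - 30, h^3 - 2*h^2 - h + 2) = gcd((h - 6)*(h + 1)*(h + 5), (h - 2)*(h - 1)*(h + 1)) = h + 1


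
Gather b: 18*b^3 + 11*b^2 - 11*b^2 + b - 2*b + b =18*b^3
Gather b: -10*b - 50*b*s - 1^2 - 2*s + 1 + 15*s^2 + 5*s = b*(-50*s - 10) + 15*s^2 + 3*s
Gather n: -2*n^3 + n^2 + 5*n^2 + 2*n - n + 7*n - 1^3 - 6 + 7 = -2*n^3 + 6*n^2 + 8*n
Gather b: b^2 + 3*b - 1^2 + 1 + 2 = b^2 + 3*b + 2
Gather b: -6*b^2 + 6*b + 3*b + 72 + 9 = -6*b^2 + 9*b + 81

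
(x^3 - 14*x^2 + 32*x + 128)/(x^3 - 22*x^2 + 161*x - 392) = (x^2 - 6*x - 16)/(x^2 - 14*x + 49)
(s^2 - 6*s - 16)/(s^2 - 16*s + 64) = (s + 2)/(s - 8)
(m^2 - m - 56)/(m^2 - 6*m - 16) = (m + 7)/(m + 2)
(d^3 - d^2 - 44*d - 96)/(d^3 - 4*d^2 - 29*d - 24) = (d + 4)/(d + 1)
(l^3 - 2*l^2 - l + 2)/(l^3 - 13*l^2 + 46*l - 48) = (l^2 - 1)/(l^2 - 11*l + 24)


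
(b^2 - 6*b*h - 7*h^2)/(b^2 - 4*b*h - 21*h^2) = (b + h)/(b + 3*h)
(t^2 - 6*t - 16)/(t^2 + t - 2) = (t - 8)/(t - 1)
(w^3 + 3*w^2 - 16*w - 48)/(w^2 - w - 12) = w + 4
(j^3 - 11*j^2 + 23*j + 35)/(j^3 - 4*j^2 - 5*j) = (j - 7)/j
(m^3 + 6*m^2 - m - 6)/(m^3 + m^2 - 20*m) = (m^3 + 6*m^2 - m - 6)/(m*(m^2 + m - 20))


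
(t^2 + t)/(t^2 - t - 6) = t*(t + 1)/(t^2 - t - 6)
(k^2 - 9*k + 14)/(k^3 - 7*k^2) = (k - 2)/k^2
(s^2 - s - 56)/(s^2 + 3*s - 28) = (s - 8)/(s - 4)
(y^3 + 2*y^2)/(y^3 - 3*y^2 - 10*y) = y/(y - 5)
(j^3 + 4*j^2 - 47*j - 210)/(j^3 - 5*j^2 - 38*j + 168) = (j + 5)/(j - 4)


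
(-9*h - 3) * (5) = -45*h - 15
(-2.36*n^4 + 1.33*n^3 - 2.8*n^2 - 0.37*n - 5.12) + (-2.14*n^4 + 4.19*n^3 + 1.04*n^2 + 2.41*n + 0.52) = -4.5*n^4 + 5.52*n^3 - 1.76*n^2 + 2.04*n - 4.6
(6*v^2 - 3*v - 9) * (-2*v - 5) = -12*v^3 - 24*v^2 + 33*v + 45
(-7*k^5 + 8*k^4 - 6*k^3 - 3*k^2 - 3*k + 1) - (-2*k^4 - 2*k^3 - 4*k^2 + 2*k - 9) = -7*k^5 + 10*k^4 - 4*k^3 + k^2 - 5*k + 10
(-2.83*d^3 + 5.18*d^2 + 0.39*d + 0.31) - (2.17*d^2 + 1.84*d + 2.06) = -2.83*d^3 + 3.01*d^2 - 1.45*d - 1.75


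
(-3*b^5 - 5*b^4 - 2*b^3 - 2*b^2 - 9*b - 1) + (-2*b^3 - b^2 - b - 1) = -3*b^5 - 5*b^4 - 4*b^3 - 3*b^2 - 10*b - 2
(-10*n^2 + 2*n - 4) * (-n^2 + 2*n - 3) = 10*n^4 - 22*n^3 + 38*n^2 - 14*n + 12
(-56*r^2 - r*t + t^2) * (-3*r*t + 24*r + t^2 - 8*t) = 168*r^3*t - 1344*r^3 - 53*r^2*t^2 + 424*r^2*t - 4*r*t^3 + 32*r*t^2 + t^4 - 8*t^3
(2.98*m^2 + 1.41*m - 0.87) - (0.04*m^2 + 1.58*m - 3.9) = 2.94*m^2 - 0.17*m + 3.03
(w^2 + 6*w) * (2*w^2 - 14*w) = 2*w^4 - 2*w^3 - 84*w^2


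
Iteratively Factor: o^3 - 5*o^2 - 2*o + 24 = (o - 4)*(o^2 - o - 6) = (o - 4)*(o - 3)*(o + 2)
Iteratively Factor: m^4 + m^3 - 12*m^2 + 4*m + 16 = (m + 4)*(m^3 - 3*m^2 + 4) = (m + 1)*(m + 4)*(m^2 - 4*m + 4) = (m - 2)*(m + 1)*(m + 4)*(m - 2)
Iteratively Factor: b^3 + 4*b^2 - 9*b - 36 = (b - 3)*(b^2 + 7*b + 12) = (b - 3)*(b + 3)*(b + 4)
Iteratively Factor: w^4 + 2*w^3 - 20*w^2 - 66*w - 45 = (w - 5)*(w^3 + 7*w^2 + 15*w + 9) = (w - 5)*(w + 3)*(w^2 + 4*w + 3) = (w - 5)*(w + 1)*(w + 3)*(w + 3)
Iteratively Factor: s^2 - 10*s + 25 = (s - 5)*(s - 5)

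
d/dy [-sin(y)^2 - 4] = -sin(2*y)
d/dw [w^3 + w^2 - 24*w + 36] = 3*w^2 + 2*w - 24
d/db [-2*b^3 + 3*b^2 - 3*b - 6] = -6*b^2 + 6*b - 3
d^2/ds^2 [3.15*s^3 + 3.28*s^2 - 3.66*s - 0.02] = 18.9*s + 6.56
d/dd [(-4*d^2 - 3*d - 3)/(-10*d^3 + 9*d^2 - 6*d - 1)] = (-40*d^4 - 60*d^3 - 39*d^2 + 62*d - 15)/(100*d^6 - 180*d^5 + 201*d^4 - 88*d^3 + 18*d^2 + 12*d + 1)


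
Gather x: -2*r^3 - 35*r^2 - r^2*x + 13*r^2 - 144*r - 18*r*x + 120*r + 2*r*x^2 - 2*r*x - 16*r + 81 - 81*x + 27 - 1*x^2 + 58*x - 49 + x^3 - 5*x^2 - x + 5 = -2*r^3 - 22*r^2 - 40*r + x^3 + x^2*(2*r - 6) + x*(-r^2 - 20*r - 24) + 64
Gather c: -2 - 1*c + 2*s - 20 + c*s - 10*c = c*(s - 11) + 2*s - 22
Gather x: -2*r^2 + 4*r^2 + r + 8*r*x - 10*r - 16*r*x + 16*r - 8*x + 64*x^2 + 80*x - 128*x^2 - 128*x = 2*r^2 + 7*r - 64*x^2 + x*(-8*r - 56)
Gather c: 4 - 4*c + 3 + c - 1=6 - 3*c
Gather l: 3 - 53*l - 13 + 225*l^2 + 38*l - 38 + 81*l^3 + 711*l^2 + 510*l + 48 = 81*l^3 + 936*l^2 + 495*l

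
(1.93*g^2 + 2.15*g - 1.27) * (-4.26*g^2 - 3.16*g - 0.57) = -8.2218*g^4 - 15.2578*g^3 - 2.4839*g^2 + 2.7877*g + 0.7239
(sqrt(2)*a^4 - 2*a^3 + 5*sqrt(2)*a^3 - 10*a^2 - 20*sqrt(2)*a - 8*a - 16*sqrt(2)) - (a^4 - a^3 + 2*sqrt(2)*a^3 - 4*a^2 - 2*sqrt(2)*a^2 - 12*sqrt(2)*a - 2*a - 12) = -a^4 + sqrt(2)*a^4 - a^3 + 3*sqrt(2)*a^3 - 6*a^2 + 2*sqrt(2)*a^2 - 8*sqrt(2)*a - 6*a - 16*sqrt(2) + 12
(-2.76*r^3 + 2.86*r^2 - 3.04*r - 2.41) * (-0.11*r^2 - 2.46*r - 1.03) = 0.3036*r^5 + 6.475*r^4 - 3.8584*r^3 + 4.7977*r^2 + 9.0598*r + 2.4823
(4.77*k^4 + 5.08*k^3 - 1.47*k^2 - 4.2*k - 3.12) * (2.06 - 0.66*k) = -3.1482*k^5 + 6.4734*k^4 + 11.435*k^3 - 0.2562*k^2 - 6.5928*k - 6.4272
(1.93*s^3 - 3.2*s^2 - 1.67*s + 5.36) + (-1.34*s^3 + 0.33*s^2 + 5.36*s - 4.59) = 0.59*s^3 - 2.87*s^2 + 3.69*s + 0.77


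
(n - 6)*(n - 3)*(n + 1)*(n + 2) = n^4 - 6*n^3 - 7*n^2 + 36*n + 36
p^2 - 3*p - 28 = (p - 7)*(p + 4)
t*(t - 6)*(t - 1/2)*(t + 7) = t^4 + t^3/2 - 85*t^2/2 + 21*t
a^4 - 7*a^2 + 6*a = a*(a - 2)*(a - 1)*(a + 3)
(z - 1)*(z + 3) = z^2 + 2*z - 3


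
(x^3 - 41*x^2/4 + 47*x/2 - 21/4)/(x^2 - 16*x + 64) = (4*x^3 - 41*x^2 + 94*x - 21)/(4*(x^2 - 16*x + 64))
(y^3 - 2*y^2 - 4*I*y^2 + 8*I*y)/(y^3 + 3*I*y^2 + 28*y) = (y - 2)/(y + 7*I)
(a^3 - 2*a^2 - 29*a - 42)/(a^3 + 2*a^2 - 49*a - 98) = (a + 3)/(a + 7)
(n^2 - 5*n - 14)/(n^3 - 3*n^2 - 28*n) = (n + 2)/(n*(n + 4))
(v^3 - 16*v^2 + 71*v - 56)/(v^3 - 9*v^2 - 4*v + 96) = (v^2 - 8*v + 7)/(v^2 - v - 12)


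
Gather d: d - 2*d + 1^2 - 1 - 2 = -d - 2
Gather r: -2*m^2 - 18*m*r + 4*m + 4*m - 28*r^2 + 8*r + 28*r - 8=-2*m^2 + 8*m - 28*r^2 + r*(36 - 18*m) - 8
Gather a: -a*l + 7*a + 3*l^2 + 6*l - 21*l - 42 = a*(7 - l) + 3*l^2 - 15*l - 42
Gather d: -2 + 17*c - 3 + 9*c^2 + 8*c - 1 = 9*c^2 + 25*c - 6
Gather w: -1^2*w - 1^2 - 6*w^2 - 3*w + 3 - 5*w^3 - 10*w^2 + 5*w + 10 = -5*w^3 - 16*w^2 + w + 12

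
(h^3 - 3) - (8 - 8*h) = h^3 + 8*h - 11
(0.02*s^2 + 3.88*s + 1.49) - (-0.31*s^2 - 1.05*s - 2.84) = 0.33*s^2 + 4.93*s + 4.33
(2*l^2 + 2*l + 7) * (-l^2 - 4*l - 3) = -2*l^4 - 10*l^3 - 21*l^2 - 34*l - 21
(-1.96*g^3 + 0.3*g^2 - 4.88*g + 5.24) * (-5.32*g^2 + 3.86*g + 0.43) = 10.4272*g^5 - 9.1616*g^4 + 26.2768*g^3 - 46.5846*g^2 + 18.128*g + 2.2532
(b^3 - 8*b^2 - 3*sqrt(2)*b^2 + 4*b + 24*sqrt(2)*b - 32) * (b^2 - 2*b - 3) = b^5 - 10*b^4 - 3*sqrt(2)*b^4 + 17*b^3 + 30*sqrt(2)*b^3 - 39*sqrt(2)*b^2 - 16*b^2 - 72*sqrt(2)*b + 52*b + 96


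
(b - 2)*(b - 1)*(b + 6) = b^3 + 3*b^2 - 16*b + 12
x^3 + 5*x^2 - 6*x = x*(x - 1)*(x + 6)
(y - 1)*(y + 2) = y^2 + y - 2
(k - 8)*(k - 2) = k^2 - 10*k + 16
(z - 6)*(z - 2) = z^2 - 8*z + 12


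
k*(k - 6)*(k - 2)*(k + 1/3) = k^4 - 23*k^3/3 + 28*k^2/3 + 4*k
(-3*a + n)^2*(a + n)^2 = 9*a^4 + 12*a^3*n - 2*a^2*n^2 - 4*a*n^3 + n^4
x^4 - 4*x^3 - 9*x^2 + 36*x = x*(x - 4)*(x - 3)*(x + 3)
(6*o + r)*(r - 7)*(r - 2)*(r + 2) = 6*o*r^3 - 42*o*r^2 - 24*o*r + 168*o + r^4 - 7*r^3 - 4*r^2 + 28*r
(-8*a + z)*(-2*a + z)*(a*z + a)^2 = 16*a^4*z^2 + 32*a^4*z + 16*a^4 - 10*a^3*z^3 - 20*a^3*z^2 - 10*a^3*z + a^2*z^4 + 2*a^2*z^3 + a^2*z^2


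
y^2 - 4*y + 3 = (y - 3)*(y - 1)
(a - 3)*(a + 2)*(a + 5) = a^3 + 4*a^2 - 11*a - 30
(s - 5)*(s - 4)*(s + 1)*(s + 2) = s^4 - 6*s^3 - 5*s^2 + 42*s + 40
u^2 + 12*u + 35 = (u + 5)*(u + 7)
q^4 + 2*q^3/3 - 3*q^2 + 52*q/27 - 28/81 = (q - 2/3)^2*(q - 1/3)*(q + 7/3)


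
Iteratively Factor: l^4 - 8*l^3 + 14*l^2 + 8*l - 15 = (l - 5)*(l^3 - 3*l^2 - l + 3) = (l - 5)*(l - 3)*(l^2 - 1) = (l - 5)*(l - 3)*(l - 1)*(l + 1)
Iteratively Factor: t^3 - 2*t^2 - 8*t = (t)*(t^2 - 2*t - 8) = t*(t + 2)*(t - 4)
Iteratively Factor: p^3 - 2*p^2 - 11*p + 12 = (p + 3)*(p^2 - 5*p + 4) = (p - 4)*(p + 3)*(p - 1)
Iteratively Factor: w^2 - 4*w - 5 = (w + 1)*(w - 5)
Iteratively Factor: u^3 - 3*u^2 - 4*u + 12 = (u - 2)*(u^2 - u - 6) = (u - 2)*(u + 2)*(u - 3)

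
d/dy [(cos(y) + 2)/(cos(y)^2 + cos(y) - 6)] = (cos(y)^2 + 4*cos(y) + 8)*sin(y)/(cos(y)^2 + cos(y) - 6)^2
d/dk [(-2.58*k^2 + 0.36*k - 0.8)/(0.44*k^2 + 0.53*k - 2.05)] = (-1.5258*k^2 + 11.282*k - 0.314)/(0.1936*k^4 + 0.4664*k^3 - 1.5231*k^2 - 2.173*k + 4.2025)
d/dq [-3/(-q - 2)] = -3/(q + 2)^2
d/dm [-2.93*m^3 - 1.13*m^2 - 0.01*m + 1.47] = -8.79*m^2 - 2.26*m - 0.01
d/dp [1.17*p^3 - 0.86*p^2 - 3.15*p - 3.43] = 3.51*p^2 - 1.72*p - 3.15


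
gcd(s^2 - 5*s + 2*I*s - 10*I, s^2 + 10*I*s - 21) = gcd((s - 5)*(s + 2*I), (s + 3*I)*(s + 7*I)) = 1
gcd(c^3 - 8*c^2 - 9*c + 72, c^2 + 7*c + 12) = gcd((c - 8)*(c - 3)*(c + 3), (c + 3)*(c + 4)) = c + 3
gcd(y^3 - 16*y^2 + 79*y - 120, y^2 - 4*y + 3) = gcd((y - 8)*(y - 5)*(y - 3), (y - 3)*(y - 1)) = y - 3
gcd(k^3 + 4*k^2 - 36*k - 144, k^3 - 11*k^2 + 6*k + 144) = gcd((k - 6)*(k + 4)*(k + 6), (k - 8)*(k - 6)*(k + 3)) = k - 6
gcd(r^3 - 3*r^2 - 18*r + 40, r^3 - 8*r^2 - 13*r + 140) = r^2 - r - 20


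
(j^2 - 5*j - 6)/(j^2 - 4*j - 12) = (j + 1)/(j + 2)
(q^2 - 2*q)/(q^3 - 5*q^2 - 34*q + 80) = q/(q^2 - 3*q - 40)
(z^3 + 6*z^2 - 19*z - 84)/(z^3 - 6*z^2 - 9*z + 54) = (z^2 + 3*z - 28)/(z^2 - 9*z + 18)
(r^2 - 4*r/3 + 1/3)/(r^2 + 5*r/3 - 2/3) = (r - 1)/(r + 2)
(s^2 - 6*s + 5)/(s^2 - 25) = (s - 1)/(s + 5)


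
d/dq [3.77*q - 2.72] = 3.77000000000000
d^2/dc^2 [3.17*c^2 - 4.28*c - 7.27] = 6.34000000000000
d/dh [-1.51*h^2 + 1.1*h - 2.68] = 1.1 - 3.02*h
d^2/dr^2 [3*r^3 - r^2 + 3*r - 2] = 18*r - 2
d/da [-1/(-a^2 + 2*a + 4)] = 2*(1 - a)/(-a^2 + 2*a + 4)^2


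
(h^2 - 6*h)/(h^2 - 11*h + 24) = h*(h - 6)/(h^2 - 11*h + 24)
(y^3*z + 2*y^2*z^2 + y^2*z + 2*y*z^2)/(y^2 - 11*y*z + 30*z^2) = y*z*(y^2 + 2*y*z + y + 2*z)/(y^2 - 11*y*z + 30*z^2)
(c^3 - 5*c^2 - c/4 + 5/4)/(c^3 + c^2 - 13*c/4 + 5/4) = (2*c^2 - 9*c - 5)/(2*c^2 + 3*c - 5)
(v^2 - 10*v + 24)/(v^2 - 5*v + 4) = (v - 6)/(v - 1)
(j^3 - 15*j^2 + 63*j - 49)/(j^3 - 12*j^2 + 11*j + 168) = (j^2 - 8*j + 7)/(j^2 - 5*j - 24)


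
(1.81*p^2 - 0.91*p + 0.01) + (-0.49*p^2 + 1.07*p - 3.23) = 1.32*p^2 + 0.16*p - 3.22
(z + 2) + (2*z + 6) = 3*z + 8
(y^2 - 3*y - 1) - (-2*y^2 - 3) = 3*y^2 - 3*y + 2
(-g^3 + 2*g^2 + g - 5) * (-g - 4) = g^4 + 2*g^3 - 9*g^2 + g + 20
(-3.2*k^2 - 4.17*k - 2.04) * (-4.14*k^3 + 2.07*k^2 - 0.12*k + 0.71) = 13.248*k^5 + 10.6398*k^4 + 0.197699999999999*k^3 - 5.9944*k^2 - 2.7159*k - 1.4484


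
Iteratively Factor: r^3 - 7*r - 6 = (r + 1)*(r^2 - r - 6) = (r - 3)*(r + 1)*(r + 2)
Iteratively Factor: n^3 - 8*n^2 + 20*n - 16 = (n - 2)*(n^2 - 6*n + 8) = (n - 2)^2*(n - 4)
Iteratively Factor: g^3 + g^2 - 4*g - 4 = (g + 1)*(g^2 - 4) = (g + 1)*(g + 2)*(g - 2)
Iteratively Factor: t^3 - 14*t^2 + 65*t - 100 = (t - 4)*(t^2 - 10*t + 25) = (t - 5)*(t - 4)*(t - 5)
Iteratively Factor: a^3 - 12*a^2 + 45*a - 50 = (a - 5)*(a^2 - 7*a + 10) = (a - 5)*(a - 2)*(a - 5)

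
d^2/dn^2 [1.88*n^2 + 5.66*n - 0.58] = 3.76000000000000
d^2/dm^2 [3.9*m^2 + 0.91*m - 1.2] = 7.80000000000000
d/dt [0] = 0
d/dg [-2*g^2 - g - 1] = -4*g - 1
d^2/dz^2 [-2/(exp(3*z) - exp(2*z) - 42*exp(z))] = 2*(2*(-3*exp(2*z) + 2*exp(z) + 42)^2 + (-exp(2*z) + exp(z) + 42)*(9*exp(2*z) - 4*exp(z) - 42))*exp(-z)/(-exp(2*z) + exp(z) + 42)^3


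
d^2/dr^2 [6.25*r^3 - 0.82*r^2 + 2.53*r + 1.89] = 37.5*r - 1.64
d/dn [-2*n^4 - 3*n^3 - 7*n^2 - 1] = n*(-8*n^2 - 9*n - 14)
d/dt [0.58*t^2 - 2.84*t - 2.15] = 1.16*t - 2.84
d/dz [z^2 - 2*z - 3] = 2*z - 2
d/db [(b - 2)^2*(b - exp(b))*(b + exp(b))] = 4*b^3 - 2*b^2*exp(2*b) - 12*b^2 + 6*b*exp(2*b) + 8*b - 4*exp(2*b)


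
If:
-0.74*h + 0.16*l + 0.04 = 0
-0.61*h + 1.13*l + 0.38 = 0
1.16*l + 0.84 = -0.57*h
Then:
No Solution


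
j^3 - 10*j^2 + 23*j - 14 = (j - 7)*(j - 2)*(j - 1)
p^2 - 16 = (p - 4)*(p + 4)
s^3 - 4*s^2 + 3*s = s*(s - 3)*(s - 1)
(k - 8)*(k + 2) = k^2 - 6*k - 16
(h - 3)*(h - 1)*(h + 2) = h^3 - 2*h^2 - 5*h + 6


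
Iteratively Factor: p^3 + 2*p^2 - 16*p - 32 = (p + 2)*(p^2 - 16) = (p + 2)*(p + 4)*(p - 4)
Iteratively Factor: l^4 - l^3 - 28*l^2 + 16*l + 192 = (l - 4)*(l^3 + 3*l^2 - 16*l - 48) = (l - 4)*(l + 4)*(l^2 - l - 12) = (l - 4)*(l + 3)*(l + 4)*(l - 4)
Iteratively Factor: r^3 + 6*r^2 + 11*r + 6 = (r + 1)*(r^2 + 5*r + 6) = (r + 1)*(r + 3)*(r + 2)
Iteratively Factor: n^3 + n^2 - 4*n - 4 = (n + 1)*(n^2 - 4) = (n + 1)*(n + 2)*(n - 2)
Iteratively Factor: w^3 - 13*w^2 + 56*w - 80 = (w - 4)*(w^2 - 9*w + 20) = (w - 5)*(w - 4)*(w - 4)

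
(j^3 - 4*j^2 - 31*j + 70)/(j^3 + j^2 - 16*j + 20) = (j - 7)/(j - 2)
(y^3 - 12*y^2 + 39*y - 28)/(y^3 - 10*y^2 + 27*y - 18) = (y^2 - 11*y + 28)/(y^2 - 9*y + 18)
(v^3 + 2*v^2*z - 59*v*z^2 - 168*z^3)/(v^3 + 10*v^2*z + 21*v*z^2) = (v - 8*z)/v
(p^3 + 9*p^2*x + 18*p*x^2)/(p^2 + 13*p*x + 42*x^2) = p*(p + 3*x)/(p + 7*x)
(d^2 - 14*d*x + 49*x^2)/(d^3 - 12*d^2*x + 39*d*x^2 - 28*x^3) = (d - 7*x)/(d^2 - 5*d*x + 4*x^2)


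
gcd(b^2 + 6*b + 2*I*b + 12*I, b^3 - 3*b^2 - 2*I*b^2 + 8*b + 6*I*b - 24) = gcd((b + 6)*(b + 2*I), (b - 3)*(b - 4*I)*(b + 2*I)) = b + 2*I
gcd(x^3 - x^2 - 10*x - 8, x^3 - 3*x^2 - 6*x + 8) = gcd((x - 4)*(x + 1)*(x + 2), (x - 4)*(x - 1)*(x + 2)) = x^2 - 2*x - 8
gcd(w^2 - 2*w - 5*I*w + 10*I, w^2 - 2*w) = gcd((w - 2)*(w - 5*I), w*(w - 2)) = w - 2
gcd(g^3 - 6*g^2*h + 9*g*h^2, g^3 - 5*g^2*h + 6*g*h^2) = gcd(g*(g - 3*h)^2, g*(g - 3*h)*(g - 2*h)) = g^2 - 3*g*h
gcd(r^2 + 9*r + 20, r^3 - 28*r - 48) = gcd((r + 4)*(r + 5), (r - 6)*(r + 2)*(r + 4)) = r + 4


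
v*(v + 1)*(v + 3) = v^3 + 4*v^2 + 3*v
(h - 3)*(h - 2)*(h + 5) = h^3 - 19*h + 30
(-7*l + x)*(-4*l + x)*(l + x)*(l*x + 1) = 28*l^4*x + 17*l^3*x^2 + 28*l^3 - 10*l^2*x^3 + 17*l^2*x + l*x^4 - 10*l*x^2 + x^3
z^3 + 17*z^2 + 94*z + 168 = (z + 4)*(z + 6)*(z + 7)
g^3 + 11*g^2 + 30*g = g*(g + 5)*(g + 6)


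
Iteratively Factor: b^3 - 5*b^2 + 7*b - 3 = (b - 1)*(b^2 - 4*b + 3) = (b - 1)^2*(b - 3)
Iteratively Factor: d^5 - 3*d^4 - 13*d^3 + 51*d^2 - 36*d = (d)*(d^4 - 3*d^3 - 13*d^2 + 51*d - 36) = d*(d - 3)*(d^3 - 13*d + 12) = d*(d - 3)^2*(d^2 + 3*d - 4) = d*(d - 3)^2*(d - 1)*(d + 4)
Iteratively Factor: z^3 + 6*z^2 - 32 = (z + 4)*(z^2 + 2*z - 8) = (z + 4)^2*(z - 2)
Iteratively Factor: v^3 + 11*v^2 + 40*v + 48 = (v + 4)*(v^2 + 7*v + 12) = (v + 4)^2*(v + 3)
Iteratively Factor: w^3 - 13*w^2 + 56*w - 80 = (w - 4)*(w^2 - 9*w + 20) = (w - 5)*(w - 4)*(w - 4)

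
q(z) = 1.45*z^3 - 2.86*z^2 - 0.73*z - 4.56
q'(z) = 4.35*z^2 - 5.72*z - 0.73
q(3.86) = 33.40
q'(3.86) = 42.00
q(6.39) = 252.33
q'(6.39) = 140.34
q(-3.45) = -95.62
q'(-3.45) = 70.78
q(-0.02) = -4.55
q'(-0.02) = -0.61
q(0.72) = -6.03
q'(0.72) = -2.59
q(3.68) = 26.28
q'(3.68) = 37.13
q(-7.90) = -892.19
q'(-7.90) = 315.94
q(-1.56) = -15.89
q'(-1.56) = 18.78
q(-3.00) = -67.26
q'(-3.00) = 55.58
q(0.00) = -4.56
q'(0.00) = -0.73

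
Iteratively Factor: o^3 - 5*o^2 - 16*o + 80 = (o - 4)*(o^2 - o - 20) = (o - 5)*(o - 4)*(o + 4)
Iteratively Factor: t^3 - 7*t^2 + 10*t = (t - 5)*(t^2 - 2*t) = (t - 5)*(t - 2)*(t)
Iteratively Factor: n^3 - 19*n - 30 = (n + 3)*(n^2 - 3*n - 10) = (n + 2)*(n + 3)*(n - 5)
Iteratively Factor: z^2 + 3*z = (z)*(z + 3)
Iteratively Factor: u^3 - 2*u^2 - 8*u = (u)*(u^2 - 2*u - 8) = u*(u - 4)*(u + 2)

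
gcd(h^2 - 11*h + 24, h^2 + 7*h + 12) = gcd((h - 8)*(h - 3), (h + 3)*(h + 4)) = 1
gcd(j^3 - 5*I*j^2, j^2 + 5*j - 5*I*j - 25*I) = j - 5*I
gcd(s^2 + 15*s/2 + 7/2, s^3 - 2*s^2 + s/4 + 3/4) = s + 1/2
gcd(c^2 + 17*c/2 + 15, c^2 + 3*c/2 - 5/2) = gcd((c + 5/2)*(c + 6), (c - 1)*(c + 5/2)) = c + 5/2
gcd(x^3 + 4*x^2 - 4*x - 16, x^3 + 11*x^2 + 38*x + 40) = x^2 + 6*x + 8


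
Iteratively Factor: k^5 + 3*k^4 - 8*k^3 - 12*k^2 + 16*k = (k + 2)*(k^4 + k^3 - 10*k^2 + 8*k) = (k - 1)*(k + 2)*(k^3 + 2*k^2 - 8*k) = (k - 1)*(k + 2)*(k + 4)*(k^2 - 2*k) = (k - 2)*(k - 1)*(k + 2)*(k + 4)*(k)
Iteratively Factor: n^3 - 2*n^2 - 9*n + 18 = (n - 3)*(n^2 + n - 6) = (n - 3)*(n + 3)*(n - 2)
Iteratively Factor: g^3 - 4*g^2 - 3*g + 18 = (g - 3)*(g^2 - g - 6) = (g - 3)^2*(g + 2)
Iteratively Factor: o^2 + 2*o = (o + 2)*(o)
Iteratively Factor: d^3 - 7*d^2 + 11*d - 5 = (d - 1)*(d^2 - 6*d + 5) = (d - 1)^2*(d - 5)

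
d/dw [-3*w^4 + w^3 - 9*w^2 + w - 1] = -12*w^3 + 3*w^2 - 18*w + 1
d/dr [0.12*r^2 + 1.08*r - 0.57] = 0.24*r + 1.08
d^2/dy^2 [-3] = 0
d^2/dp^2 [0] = 0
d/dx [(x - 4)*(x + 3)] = 2*x - 1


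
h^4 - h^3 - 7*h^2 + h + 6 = (h - 3)*(h - 1)*(h + 1)*(h + 2)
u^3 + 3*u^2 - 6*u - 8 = (u - 2)*(u + 1)*(u + 4)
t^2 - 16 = (t - 4)*(t + 4)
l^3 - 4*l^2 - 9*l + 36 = (l - 4)*(l - 3)*(l + 3)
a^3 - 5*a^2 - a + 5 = (a - 5)*(a - 1)*(a + 1)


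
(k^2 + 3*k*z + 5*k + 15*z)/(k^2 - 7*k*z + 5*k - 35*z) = (-k - 3*z)/(-k + 7*z)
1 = 1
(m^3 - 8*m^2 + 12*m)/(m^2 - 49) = m*(m^2 - 8*m + 12)/(m^2 - 49)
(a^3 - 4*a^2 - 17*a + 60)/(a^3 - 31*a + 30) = (a^2 + a - 12)/(a^2 + 5*a - 6)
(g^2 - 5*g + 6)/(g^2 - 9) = (g - 2)/(g + 3)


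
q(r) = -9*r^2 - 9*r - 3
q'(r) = -18*r - 9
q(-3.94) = -107.25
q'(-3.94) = 61.92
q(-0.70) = -1.11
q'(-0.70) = 3.60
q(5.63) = -338.94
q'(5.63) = -110.34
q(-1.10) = -3.99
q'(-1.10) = 10.80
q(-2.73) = -45.51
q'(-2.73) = 40.14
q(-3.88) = -103.57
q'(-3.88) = 60.84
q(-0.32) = -1.04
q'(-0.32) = -3.24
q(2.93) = -106.63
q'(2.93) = -61.74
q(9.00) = -813.00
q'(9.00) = -171.00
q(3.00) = -111.00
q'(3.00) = -63.00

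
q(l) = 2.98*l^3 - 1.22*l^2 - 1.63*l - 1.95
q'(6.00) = 305.57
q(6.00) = 588.03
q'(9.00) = 700.55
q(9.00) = 2056.98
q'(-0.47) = 1.49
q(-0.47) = -1.76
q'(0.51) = -0.55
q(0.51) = -2.70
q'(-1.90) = 35.28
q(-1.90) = -23.70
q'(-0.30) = -0.09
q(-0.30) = -1.65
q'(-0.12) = -1.21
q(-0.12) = -1.78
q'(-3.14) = 94.18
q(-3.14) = -101.12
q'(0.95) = 4.12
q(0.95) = -2.04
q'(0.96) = 4.27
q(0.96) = -2.00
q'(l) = 8.94*l^2 - 2.44*l - 1.63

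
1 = 1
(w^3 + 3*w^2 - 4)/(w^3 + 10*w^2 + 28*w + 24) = (w - 1)/(w + 6)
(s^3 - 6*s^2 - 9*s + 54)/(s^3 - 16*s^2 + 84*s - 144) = (s^2 - 9)/(s^2 - 10*s + 24)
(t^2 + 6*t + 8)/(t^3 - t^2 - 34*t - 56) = 1/(t - 7)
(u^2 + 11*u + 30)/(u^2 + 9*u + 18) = (u + 5)/(u + 3)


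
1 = 1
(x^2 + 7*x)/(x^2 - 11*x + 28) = x*(x + 7)/(x^2 - 11*x + 28)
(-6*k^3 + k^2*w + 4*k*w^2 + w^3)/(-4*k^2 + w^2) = (-3*k^2 + 2*k*w + w^2)/(-2*k + w)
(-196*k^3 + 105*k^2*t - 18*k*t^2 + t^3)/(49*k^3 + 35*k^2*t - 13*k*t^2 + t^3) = (-4*k + t)/(k + t)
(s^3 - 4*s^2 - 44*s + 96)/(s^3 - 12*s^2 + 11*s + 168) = (s^2 + 4*s - 12)/(s^2 - 4*s - 21)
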